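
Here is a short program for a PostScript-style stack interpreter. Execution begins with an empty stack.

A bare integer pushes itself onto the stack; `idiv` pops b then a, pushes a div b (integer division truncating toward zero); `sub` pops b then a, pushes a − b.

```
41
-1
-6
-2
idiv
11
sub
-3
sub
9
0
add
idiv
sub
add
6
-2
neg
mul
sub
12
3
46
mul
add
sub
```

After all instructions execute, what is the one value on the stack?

-122

41   → 41
-1   → 41 -1
-6   → 41 -1 -6
-2   → 41 -1 -6 -2
idiv → 41 -1 3
11   → 41 -1 3 11
sub  → 41 -1 -8
-3   → 41 -1 -8 -3
sub  → 41 -1 -5
9    → 41 -1 -5 9
0    → 41 -1 -5 9 0
add  → 41 -1 -5 9
idiv → 41 -1 0
sub  → 41 -1
add  → 40
6    → 40 6
-2   → 40 6 -2
neg  → 40 6 2
mul  → 40 12
sub  → 28
12   → 28 12
3    → 28 12 3
46   → 28 12 3 46
mul  → 28 12 138
add  → 28 150
sub  → -122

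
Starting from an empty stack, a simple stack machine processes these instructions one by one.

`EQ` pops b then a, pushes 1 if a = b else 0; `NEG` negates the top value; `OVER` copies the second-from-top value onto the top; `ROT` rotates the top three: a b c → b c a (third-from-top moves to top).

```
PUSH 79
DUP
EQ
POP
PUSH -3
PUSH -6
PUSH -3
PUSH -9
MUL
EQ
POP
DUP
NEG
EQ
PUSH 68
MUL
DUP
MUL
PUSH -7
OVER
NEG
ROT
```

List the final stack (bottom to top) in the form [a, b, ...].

[-7, 0, 0]

PUSH 79 → 79
DUP     → 79 79
EQ      → 1
POP     → (empty)
PUSH -3 → -3
PUSH -6 → -3 -6
PUSH -3 → -3 -6 -3
PUSH -9 → -3 -6 -3 -9
MUL     → -3 -6 27
EQ      → -3 0
POP     → -3
DUP     → -3 -3
NEG     → -3 3
EQ      → 0
PUSH 68 → 0 68
MUL     → 0
DUP     → 0 0
MUL     → 0
PUSH -7 → 0 -7
OVER    → 0 -7 0
NEG     → 0 -7 0
ROT     → -7 0 0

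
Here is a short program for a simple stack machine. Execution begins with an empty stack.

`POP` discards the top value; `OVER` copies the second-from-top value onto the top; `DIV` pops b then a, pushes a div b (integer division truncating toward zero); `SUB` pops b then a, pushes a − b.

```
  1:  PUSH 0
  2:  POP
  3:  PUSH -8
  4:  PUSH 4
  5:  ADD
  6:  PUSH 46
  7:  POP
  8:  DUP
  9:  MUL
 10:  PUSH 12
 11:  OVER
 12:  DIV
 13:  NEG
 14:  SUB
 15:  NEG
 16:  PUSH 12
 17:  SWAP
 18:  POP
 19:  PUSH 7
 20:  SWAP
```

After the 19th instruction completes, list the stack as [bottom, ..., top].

PUSH 0  → [0]
POP     → []
PUSH -8 → [-8]
PUSH 4  → [-8, 4]
ADD     → [-4]
PUSH 46 → [-4, 46]
POP     → [-4]
DUP     → [-4, -4]
MUL     → [16]
PUSH 12 → [16, 12]
OVER    → [16, 12, 16]
DIV     → [16, 0]
NEG     → [16, 0]
SUB     → [16]
NEG     → [-16]
PUSH 12 → [-16, 12]
SWAP    → [12, -16]
POP     → [12]
PUSH 7  → [12, 7]

[12, 7]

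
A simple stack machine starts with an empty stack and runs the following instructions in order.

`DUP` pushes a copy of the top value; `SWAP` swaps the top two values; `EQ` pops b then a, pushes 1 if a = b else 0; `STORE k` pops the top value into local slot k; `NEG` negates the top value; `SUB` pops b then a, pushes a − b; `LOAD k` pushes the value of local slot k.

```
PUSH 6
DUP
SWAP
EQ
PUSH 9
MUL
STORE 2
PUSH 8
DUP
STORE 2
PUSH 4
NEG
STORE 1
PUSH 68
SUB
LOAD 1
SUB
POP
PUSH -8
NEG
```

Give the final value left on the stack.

PUSH 6  → [6]
DUP     → [6, 6]
SWAP    → [6, 6]
EQ      → [1]
PUSH 9  → [1, 9]
MUL     → [9]
STORE 2 → []
PUSH 8  → [8]
DUP     → [8, 8]
STORE 2 → [8]
PUSH 4  → [8, 4]
NEG     → [8, -4]
STORE 1 → [8]
PUSH 68 → [8, 68]
SUB     → [-60]
LOAD 1  → [-60, -4]
SUB     → [-56]
POP     → []
PUSH -8 → [-8]
NEG     → [8]

8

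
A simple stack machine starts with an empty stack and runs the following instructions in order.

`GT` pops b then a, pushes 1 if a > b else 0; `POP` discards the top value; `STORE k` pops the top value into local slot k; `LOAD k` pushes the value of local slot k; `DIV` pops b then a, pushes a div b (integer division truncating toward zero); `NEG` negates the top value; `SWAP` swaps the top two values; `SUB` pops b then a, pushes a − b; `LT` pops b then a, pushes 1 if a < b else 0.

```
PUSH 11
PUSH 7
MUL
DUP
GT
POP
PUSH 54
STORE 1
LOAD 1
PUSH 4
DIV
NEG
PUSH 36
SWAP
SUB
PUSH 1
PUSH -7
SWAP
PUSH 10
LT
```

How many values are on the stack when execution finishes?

PUSH 11 → 11
PUSH 7  → 11 7
MUL     → 77
DUP     → 77 77
GT      → 0
POP     → (empty)
PUSH 54 → 54
STORE 1 → (empty)
LOAD 1  → 54
PUSH 4  → 54 4
DIV     → 13
NEG     → -13
PUSH 36 → -13 36
SWAP    → 36 -13
SUB     → 49
PUSH 1  → 49 1
PUSH -7 → 49 1 -7
SWAP    → 49 -7 1
PUSH 10 → 49 -7 1 10
LT      → 49 -7 1

3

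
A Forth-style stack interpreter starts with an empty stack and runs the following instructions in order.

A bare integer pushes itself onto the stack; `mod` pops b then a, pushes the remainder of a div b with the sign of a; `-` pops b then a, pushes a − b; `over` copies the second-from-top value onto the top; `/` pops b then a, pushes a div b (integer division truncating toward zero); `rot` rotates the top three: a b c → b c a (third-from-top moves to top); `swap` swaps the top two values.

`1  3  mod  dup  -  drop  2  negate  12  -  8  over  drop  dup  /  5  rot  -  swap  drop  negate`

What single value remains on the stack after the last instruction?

-19

1      : 1
3      : 1 3
mod    : 1
dup    : 1 1
-      : 0
drop   : (empty)
2      : 2
negate : -2
12     : -2 12
-      : -14
8      : -14 8
over   : -14 8 -14
drop   : -14 8
dup    : -14 8 8
/      : -14 1
5      : -14 1 5
rot    : 1 5 -14
-      : 1 19
swap   : 19 1
drop   : 19
negate : -19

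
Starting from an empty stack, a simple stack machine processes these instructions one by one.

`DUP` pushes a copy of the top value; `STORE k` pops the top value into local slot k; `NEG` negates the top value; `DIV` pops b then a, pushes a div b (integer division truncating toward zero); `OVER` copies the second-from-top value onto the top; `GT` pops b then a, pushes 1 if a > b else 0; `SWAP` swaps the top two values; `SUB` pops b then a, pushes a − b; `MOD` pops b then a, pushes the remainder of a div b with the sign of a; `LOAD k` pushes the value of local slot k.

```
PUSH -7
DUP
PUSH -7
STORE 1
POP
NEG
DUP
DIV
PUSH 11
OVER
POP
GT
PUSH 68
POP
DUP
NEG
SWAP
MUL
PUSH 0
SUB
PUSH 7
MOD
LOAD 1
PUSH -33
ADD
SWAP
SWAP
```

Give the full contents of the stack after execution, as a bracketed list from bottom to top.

PUSH -7  → -7
DUP      → -7 -7
PUSH -7  → -7 -7 -7
STORE 1  → -7 -7
POP      → -7
NEG      → 7
DUP      → 7 7
DIV      → 1
PUSH 11  → 1 11
OVER     → 1 11 1
POP      → 1 11
GT       → 0
PUSH 68  → 0 68
POP      → 0
DUP      → 0 0
NEG      → 0 0
SWAP     → 0 0
MUL      → 0
PUSH 0   → 0 0
SUB      → 0
PUSH 7   → 0 7
MOD      → 0
LOAD 1   → 0 -7
PUSH -33 → 0 -7 -33
ADD      → 0 -40
SWAP     → -40 0
SWAP     → 0 -40

[0, -40]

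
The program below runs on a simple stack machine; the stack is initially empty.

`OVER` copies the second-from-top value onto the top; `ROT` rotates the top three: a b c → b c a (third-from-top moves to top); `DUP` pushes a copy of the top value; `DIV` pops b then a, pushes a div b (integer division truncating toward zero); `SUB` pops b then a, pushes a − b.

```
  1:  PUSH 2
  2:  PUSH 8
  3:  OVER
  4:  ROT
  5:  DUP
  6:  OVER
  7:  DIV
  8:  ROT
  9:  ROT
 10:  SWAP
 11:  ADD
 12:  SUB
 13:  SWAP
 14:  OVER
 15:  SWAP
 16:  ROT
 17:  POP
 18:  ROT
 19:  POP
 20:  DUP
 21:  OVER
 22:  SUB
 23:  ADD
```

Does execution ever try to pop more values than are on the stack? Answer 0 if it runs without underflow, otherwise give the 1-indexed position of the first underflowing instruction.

18

PUSH 2 : [2]
PUSH 8 : [2, 8]
OVER   : [2, 8, 2]
ROT    : [8, 2, 2]
DUP    : [8, 2, 2, 2]
OVER   : [8, 2, 2, 2, 2]
DIV    : [8, 2, 2, 1]
ROT    : [8, 2, 1, 2]
ROT    : [8, 1, 2, 2]
SWAP   : [8, 1, 2, 2]
ADD    : [8, 1, 4]
SUB    : [8, -3]
SWAP   : [-3, 8]
OVER   : [-3, 8, -3]
SWAP   : [-3, -3, 8]
ROT    : [-3, 8, -3]
POP    : [-3, 8]
ROT  — needs 3 operands, stack has 2 → underflow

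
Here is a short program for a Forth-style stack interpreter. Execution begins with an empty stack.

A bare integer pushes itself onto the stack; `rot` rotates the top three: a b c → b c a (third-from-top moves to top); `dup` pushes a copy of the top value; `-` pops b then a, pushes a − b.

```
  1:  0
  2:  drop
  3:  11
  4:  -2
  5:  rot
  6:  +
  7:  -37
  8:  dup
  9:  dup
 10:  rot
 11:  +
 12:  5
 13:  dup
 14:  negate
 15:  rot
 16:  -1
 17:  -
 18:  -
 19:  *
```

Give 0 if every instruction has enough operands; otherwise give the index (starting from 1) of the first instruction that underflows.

5

0     0
drop  (empty)
11    11
-2    11 -2
rot  — needs 3 operands, stack has 2 → underflow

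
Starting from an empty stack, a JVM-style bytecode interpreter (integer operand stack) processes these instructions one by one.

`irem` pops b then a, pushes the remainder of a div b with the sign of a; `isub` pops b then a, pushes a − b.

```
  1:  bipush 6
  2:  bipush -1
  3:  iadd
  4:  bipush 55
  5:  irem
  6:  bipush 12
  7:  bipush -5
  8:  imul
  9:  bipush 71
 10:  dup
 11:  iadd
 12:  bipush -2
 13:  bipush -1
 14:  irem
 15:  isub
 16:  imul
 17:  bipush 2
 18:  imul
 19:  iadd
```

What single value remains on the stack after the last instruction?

-17035

bipush 6  : 6
bipush -1 : 6 -1
iadd      : 5
bipush 55 : 5 55
irem      : 5
bipush 12 : 5 12
bipush -5 : 5 12 -5
imul      : 5 -60
bipush 71 : 5 -60 71
dup       : 5 -60 71 71
iadd      : 5 -60 142
bipush -2 : 5 -60 142 -2
bipush -1 : 5 -60 142 -2 -1
irem      : 5 -60 142 0
isub      : 5 -60 142
imul      : 5 -8520
bipush 2  : 5 -8520 2
imul      : 5 -17040
iadd      : -17035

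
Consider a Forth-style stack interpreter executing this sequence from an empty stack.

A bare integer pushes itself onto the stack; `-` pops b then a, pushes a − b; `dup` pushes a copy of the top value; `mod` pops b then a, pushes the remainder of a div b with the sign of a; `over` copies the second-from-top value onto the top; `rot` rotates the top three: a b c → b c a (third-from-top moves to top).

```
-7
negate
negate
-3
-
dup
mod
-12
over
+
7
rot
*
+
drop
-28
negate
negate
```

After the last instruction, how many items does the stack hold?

1

-7     : -7
negate : 7
negate : -7
-3     : -7 -3
-      : -4
dup    : -4 -4
mod    : 0
-12    : 0 -12
over   : 0 -12 0
+      : 0 -12
7      : 0 -12 7
rot    : -12 7 0
*      : -12 0
+      : -12
drop   : (empty)
-28    : -28
negate : 28
negate : -28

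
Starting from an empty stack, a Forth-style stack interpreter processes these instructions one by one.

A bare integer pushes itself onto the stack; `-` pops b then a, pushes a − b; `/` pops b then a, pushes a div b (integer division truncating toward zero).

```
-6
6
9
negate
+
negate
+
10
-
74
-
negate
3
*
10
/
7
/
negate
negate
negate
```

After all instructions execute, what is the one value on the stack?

-6     : [-6]
6      : [-6, 6]
9      : [-6, 6, 9]
negate : [-6, 6, -9]
+      : [-6, -3]
negate : [-6, 3]
+      : [-3]
10     : [-3, 10]
-      : [-13]
74     : [-13, 74]
-      : [-87]
negate : [87]
3      : [87, 3]
*      : [261]
10     : [261, 10]
/      : [26]
7      : [26, 7]
/      : [3]
negate : [-3]
negate : [3]
negate : [-3]

-3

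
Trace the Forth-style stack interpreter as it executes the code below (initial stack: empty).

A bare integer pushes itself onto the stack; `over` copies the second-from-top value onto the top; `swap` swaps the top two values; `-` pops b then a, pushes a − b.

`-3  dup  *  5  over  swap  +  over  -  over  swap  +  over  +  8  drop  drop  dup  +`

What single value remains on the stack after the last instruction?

-3   -> [-3]
dup  -> [-3, -3]
*    -> [9]
5    -> [9, 5]
over -> [9, 5, 9]
swap -> [9, 9, 5]
+    -> [9, 14]
over -> [9, 14, 9]
-    -> [9, 5]
over -> [9, 5, 9]
swap -> [9, 9, 5]
+    -> [9, 14]
over -> [9, 14, 9]
+    -> [9, 23]
8    -> [9, 23, 8]
drop -> [9, 23]
drop -> [9]
dup  -> [9, 9]
+    -> [18]

18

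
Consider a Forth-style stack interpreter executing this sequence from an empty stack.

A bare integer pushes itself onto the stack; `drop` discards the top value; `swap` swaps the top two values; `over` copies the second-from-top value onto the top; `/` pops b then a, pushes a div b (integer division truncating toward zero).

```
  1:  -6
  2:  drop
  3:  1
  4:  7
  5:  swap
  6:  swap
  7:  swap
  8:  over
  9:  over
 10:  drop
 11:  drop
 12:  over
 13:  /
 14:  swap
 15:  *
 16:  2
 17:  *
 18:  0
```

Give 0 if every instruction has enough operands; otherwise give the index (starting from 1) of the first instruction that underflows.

-6   → -6
drop → (empty)
1    → 1
7    → 1 7
swap → 7 1
swap → 1 7
swap → 7 1
over → 7 1 7
over → 7 1 7 1
drop → 7 1 7
drop → 7 1
over → 7 1 7
/    → 7 0
swap → 0 7
*    → 0
2    → 0 2
*    → 0
0    → 0 0

0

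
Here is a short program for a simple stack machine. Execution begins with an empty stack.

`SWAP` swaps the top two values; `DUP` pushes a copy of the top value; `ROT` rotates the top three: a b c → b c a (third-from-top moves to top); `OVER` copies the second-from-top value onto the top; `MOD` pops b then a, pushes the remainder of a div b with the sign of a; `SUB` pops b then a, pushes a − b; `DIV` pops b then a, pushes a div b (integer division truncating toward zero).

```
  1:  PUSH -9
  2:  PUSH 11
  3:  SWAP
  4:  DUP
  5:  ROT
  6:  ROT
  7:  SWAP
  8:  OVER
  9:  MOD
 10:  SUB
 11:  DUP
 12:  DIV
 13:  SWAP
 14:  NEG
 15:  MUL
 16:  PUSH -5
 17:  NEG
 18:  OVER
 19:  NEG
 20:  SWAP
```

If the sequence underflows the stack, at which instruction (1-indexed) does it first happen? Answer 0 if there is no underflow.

0

PUSH -9 : -9
PUSH 11 : -9 11
SWAP    : 11 -9
DUP     : 11 -9 -9
ROT     : -9 -9 11
ROT     : -9 11 -9
SWAP    : -9 -9 11
OVER    : -9 -9 11 -9
MOD     : -9 -9 2
SUB     : -9 -11
DUP     : -9 -11 -11
DIV     : -9 1
SWAP    : 1 -9
NEG     : 1 9
MUL     : 9
PUSH -5 : 9 -5
NEG     : 9 5
OVER    : 9 5 9
NEG     : 9 5 -9
SWAP    : 9 -9 5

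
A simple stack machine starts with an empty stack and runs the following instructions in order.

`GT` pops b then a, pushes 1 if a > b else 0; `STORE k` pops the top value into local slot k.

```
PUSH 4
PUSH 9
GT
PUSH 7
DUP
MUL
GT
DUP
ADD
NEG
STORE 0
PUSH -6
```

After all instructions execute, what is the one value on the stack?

-6

PUSH 4  -> 4
PUSH 9  -> 4 9
GT      -> 0
PUSH 7  -> 0 7
DUP     -> 0 7 7
MUL     -> 0 49
GT      -> 0
DUP     -> 0 0
ADD     -> 0
NEG     -> 0
STORE 0 -> (empty)
PUSH -6 -> -6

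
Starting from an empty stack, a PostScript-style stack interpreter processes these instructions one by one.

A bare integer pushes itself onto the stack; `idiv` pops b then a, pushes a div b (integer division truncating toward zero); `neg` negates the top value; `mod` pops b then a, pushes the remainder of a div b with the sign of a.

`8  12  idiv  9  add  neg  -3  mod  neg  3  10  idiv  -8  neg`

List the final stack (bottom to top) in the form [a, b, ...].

8     [8]
12    [8, 12]
idiv  [0]
9     [0, 9]
add   [9]
neg   [-9]
-3    [-9, -3]
mod   [0]
neg   [0]
3     [0, 3]
10    [0, 3, 10]
idiv  [0, 0]
-8    [0, 0, -8]
neg   [0, 0, 8]

[0, 0, 8]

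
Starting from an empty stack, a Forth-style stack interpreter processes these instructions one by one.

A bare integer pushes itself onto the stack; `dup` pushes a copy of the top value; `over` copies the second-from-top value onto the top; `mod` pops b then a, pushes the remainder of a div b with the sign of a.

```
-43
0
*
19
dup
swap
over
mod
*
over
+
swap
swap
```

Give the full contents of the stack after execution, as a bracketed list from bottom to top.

[0, 0]

-43  → [-43]
0    → [-43, 0]
*    → [0]
19   → [0, 19]
dup  → [0, 19, 19]
swap → [0, 19, 19]
over → [0, 19, 19, 19]
mod  → [0, 19, 0]
*    → [0, 0]
over → [0, 0, 0]
+    → [0, 0]
swap → [0, 0]
swap → [0, 0]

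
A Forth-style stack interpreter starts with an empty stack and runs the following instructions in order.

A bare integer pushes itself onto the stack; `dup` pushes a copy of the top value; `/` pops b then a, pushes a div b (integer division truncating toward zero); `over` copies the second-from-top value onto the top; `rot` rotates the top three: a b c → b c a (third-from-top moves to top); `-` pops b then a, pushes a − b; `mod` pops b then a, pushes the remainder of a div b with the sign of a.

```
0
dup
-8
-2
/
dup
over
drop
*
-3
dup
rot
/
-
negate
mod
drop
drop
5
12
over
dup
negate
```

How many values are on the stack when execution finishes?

0      -> [0]
dup    -> [0, 0]
-8     -> [0, 0, -8]
-2     -> [0, 0, -8, -2]
/      -> [0, 0, 4]
dup    -> [0, 0, 4, 4]
over   -> [0, 0, 4, 4, 4]
drop   -> [0, 0, 4, 4]
*      -> [0, 0, 16]
-3     -> [0, 0, 16, -3]
dup    -> [0, 0, 16, -3, -3]
rot    -> [0, 0, -3, -3, 16]
/      -> [0, 0, -3, 0]
-      -> [0, 0, -3]
negate -> [0, 0, 3]
mod    -> [0, 0]
drop   -> [0]
drop   -> []
5      -> [5]
12     -> [5, 12]
over   -> [5, 12, 5]
dup    -> [5, 12, 5, 5]
negate -> [5, 12, 5, -5]

4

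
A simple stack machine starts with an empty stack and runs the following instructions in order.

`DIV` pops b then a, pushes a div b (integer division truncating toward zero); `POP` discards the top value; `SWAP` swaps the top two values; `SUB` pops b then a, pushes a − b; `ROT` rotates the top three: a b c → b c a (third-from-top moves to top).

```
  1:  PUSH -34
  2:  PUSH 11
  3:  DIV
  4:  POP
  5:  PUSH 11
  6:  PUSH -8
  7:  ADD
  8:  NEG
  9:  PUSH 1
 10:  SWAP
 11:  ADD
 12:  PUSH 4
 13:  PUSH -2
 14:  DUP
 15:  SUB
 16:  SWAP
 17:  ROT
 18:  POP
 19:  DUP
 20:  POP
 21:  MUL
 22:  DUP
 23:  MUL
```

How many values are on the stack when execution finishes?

1

PUSH -34 -> -34
PUSH 11  -> -34 11
DIV      -> -3
POP      -> (empty)
PUSH 11  -> 11
PUSH -8  -> 11 -8
ADD      -> 3
NEG      -> -3
PUSH 1   -> -3 1
SWAP     -> 1 -3
ADD      -> -2
PUSH 4   -> -2 4
PUSH -2  -> -2 4 -2
DUP      -> -2 4 -2 -2
SUB      -> -2 4 0
SWAP     -> -2 0 4
ROT      -> 0 4 -2
POP      -> 0 4
DUP      -> 0 4 4
POP      -> 0 4
MUL      -> 0
DUP      -> 0 0
MUL      -> 0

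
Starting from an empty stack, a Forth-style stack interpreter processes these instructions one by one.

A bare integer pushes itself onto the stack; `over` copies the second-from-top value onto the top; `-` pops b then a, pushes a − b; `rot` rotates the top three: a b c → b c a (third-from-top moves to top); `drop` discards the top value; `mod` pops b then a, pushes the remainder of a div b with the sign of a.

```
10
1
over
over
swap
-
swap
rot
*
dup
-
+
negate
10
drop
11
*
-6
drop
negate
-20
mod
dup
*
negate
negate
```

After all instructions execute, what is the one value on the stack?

361

10      [10]
1       [10, 1]
over    [10, 1, 10]
over    [10, 1, 10, 1]
swap    [10, 1, 1, 10]
-       [10, 1, -9]
swap    [10, -9, 1]
rot     [-9, 1, 10]
*       [-9, 10]
dup     [-9, 10, 10]
-       [-9, 0]
+       [-9]
negate  [9]
10      [9, 10]
drop    [9]
11      [9, 11]
*       [99]
-6      [99, -6]
drop    [99]
negate  [-99]
-20     [-99, -20]
mod     [-19]
dup     [-19, -19]
*       [361]
negate  [-361]
negate  [361]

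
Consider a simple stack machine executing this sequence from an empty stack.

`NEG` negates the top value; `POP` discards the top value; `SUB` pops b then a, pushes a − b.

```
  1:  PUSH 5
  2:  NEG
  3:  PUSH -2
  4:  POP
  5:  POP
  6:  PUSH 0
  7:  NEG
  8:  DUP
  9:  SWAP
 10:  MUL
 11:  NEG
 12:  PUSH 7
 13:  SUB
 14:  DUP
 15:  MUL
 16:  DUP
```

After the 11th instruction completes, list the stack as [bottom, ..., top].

PUSH 5  → 5
NEG     → -5
PUSH -2 → -5 -2
POP     → -5
POP     → (empty)
PUSH 0  → 0
NEG     → 0
DUP     → 0 0
SWAP    → 0 0
MUL     → 0
NEG     → 0

[0]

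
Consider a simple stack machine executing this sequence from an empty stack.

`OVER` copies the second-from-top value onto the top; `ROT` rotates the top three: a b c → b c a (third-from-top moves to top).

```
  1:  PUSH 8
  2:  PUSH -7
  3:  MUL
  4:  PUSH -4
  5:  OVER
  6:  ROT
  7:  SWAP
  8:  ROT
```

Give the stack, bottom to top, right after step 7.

PUSH 8   8
PUSH -7  8 -7
MUL      -56
PUSH -4  -56 -4
OVER     -56 -4 -56
ROT      -4 -56 -56
SWAP     -4 -56 -56

[-4, -56, -56]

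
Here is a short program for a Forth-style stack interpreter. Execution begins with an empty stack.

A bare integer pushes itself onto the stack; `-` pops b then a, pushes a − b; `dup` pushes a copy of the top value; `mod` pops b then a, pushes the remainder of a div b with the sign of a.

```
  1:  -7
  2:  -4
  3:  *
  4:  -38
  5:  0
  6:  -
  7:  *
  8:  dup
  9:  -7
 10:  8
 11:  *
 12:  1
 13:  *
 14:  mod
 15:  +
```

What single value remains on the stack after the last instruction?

-7  → -7
-4  → -7 -4
*   → 28
-38 → 28 -38
0   → 28 -38 0
-   → 28 -38
*   → -1064
dup → -1064 -1064
-7  → -1064 -1064 -7
8   → -1064 -1064 -7 8
*   → -1064 -1064 -56
1   → -1064 -1064 -56 1
*   → -1064 -1064 -56
mod → -1064 0
+   → -1064

-1064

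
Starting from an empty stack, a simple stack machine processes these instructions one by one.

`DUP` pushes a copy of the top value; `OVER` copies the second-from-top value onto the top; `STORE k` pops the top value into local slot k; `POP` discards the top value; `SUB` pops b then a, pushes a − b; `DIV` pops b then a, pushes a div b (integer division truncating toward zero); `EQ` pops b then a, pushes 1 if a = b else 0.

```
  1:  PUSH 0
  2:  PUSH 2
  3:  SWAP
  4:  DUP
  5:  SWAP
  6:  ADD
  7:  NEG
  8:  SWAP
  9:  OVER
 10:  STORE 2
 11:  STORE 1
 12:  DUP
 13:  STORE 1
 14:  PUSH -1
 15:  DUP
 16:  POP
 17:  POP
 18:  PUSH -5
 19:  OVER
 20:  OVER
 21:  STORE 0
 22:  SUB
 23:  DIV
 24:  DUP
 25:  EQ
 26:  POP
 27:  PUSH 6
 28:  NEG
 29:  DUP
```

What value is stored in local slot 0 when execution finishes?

PUSH 0  → [0]
PUSH 2  → [0, 2]
SWAP    → [2, 0]
DUP     → [2, 0, 0]
SWAP    → [2, 0, 0]
ADD     → [2, 0]
NEG     → [2, 0]
SWAP    → [0, 2]
OVER    → [0, 2, 0]
STORE 2 → [0, 2]
STORE 1 → [0]
DUP     → [0, 0]
STORE 1 → [0]
PUSH -1 → [0, -1]
DUP     → [0, -1, -1]
POP     → [0, -1]
POP     → [0]
PUSH -5 → [0, -5]
OVER    → [0, -5, 0]
OVER    → [0, -5, 0, -5]
STORE 0 → [0, -5, 0]
SUB     → [0, -5]
DIV     → [0]
DUP     → [0, 0]
EQ      → [1]
POP     → []
PUSH 6  → [6]
NEG     → [-6]
DUP     → [-6, -6]

-5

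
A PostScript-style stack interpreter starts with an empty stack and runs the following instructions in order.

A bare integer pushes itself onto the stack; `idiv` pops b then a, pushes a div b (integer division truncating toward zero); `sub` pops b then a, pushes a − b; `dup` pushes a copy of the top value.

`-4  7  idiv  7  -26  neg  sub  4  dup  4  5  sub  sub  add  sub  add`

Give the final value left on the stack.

-28

-4   → [-4]
7    → [-4, 7]
idiv → [0]
7    → [0, 7]
-26  → [0, 7, -26]
neg  → [0, 7, 26]
sub  → [0, -19]
4    → [0, -19, 4]
dup  → [0, -19, 4, 4]
4    → [0, -19, 4, 4, 4]
5    → [0, -19, 4, 4, 4, 5]
sub  → [0, -19, 4, 4, -1]
sub  → [0, -19, 4, 5]
add  → [0, -19, 9]
sub  → [0, -28]
add  → [-28]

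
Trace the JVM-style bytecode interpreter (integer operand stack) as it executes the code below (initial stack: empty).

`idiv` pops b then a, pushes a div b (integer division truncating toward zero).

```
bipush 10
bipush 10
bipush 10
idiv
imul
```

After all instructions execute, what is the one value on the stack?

bipush 10 → 10
bipush 10 → 10 10
bipush 10 → 10 10 10
idiv      → 10 1
imul      → 10

10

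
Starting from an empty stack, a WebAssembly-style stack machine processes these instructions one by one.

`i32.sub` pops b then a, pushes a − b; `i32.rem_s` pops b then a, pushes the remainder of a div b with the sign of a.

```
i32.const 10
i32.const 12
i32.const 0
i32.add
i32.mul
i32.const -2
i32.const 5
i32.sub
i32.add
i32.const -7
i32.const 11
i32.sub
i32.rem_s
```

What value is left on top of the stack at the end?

5

i32.const 10 → 10
i32.const 12 → 10 12
i32.const 0  → 10 12 0
i32.add      → 10 12
i32.mul      → 120
i32.const -2 → 120 -2
i32.const 5  → 120 -2 5
i32.sub      → 120 -7
i32.add      → 113
i32.const -7 → 113 -7
i32.const 11 → 113 -7 11
i32.sub      → 113 -18
i32.rem_s    → 5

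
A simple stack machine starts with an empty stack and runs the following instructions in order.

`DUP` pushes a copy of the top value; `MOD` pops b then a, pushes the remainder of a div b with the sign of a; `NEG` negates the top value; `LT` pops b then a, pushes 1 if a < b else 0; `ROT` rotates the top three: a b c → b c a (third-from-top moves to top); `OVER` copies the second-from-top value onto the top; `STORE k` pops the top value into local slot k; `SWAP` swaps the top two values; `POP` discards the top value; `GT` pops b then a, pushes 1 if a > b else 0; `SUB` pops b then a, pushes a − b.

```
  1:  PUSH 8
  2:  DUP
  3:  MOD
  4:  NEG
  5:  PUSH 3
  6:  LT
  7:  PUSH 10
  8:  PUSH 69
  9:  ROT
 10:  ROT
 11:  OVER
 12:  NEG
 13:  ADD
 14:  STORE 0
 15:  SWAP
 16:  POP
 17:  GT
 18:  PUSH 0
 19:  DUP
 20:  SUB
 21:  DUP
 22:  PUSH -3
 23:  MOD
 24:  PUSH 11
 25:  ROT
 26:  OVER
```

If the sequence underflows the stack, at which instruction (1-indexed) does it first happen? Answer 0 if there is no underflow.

PUSH 8  -> [8]
DUP     -> [8, 8]
MOD     -> [0]
NEG     -> [0]
PUSH 3  -> [0, 3]
LT      -> [1]
PUSH 10 -> [1, 10]
PUSH 69 -> [1, 10, 69]
ROT     -> [10, 69, 1]
ROT     -> [69, 1, 10]
OVER    -> [69, 1, 10, 1]
NEG     -> [69, 1, 10, -1]
ADD     -> [69, 1, 9]
STORE 0 -> [69, 1]
SWAP    -> [1, 69]
POP     -> [1]
GT  — needs 2 operands, stack has 1 → underflow

17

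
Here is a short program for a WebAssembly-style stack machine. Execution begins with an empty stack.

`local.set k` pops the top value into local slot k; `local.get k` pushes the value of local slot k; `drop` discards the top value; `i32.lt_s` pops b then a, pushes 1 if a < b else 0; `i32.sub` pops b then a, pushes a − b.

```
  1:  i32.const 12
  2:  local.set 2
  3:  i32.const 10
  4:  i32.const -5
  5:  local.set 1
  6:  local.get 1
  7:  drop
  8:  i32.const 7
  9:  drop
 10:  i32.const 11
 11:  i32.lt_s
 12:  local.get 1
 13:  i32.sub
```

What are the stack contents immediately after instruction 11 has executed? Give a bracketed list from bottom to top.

i32.const 12 : [12]
local.set 2  : []
i32.const 10 : [10]
i32.const -5 : [10, -5]
local.set 1  : [10]
local.get 1  : [10, -5]
drop         : [10]
i32.const 7  : [10, 7]
drop         : [10]
i32.const 11 : [10, 11]
i32.lt_s     : [1]

[1]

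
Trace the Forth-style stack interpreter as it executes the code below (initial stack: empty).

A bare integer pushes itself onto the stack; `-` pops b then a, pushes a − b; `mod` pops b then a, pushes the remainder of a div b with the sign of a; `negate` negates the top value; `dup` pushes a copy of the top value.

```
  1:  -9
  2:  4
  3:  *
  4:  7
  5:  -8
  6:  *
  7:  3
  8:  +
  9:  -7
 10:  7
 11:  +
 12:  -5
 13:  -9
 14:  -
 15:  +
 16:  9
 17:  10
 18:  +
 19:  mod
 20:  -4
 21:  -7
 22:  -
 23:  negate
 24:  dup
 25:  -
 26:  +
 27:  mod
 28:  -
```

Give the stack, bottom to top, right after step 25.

[-36, -53, 4, 0]

-9     -> -9
4      -> -9 4
*      -> -36
7      -> -36 7
-8     -> -36 7 -8
*      -> -36 -56
3      -> -36 -56 3
+      -> -36 -53
-7     -> -36 -53 -7
7      -> -36 -53 -7 7
+      -> -36 -53 0
-5     -> -36 -53 0 -5
-9     -> -36 -53 0 -5 -9
-      -> -36 -53 0 4
+      -> -36 -53 4
9      -> -36 -53 4 9
10     -> -36 -53 4 9 10
+      -> -36 -53 4 19
mod    -> -36 -53 4
-4     -> -36 -53 4 -4
-7     -> -36 -53 4 -4 -7
-      -> -36 -53 4 3
negate -> -36 -53 4 -3
dup    -> -36 -53 4 -3 -3
-      -> -36 -53 4 0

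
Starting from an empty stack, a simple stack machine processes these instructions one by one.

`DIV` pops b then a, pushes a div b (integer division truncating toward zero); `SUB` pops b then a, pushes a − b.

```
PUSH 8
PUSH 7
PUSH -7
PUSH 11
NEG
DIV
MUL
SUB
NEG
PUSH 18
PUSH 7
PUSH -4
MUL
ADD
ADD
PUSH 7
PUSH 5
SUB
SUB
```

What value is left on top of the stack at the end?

-20

PUSH 8   8
PUSH 7   8 7
PUSH -7  8 7 -7
PUSH 11  8 7 -7 11
NEG      8 7 -7 -11
DIV      8 7 0
MUL      8 0
SUB      8
NEG      -8
PUSH 18  -8 18
PUSH 7   -8 18 7
PUSH -4  -8 18 7 -4
MUL      -8 18 -28
ADD      -8 -10
ADD      -18
PUSH 7   -18 7
PUSH 5   -18 7 5
SUB      -18 2
SUB      -20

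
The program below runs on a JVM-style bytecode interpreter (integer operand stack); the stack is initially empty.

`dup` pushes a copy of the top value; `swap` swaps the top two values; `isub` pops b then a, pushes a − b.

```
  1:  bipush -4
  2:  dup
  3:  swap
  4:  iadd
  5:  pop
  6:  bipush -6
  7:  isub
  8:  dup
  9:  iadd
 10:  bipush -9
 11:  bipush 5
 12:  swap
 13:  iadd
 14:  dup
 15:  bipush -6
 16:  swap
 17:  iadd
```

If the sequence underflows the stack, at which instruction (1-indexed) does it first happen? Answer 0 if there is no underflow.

bipush -4 → [-4]
dup       → [-4, -4]
swap      → [-4, -4]
iadd      → [-8]
pop       → []
bipush -6 → [-6]
isub  — needs 2 operands, stack has 1 → underflow

7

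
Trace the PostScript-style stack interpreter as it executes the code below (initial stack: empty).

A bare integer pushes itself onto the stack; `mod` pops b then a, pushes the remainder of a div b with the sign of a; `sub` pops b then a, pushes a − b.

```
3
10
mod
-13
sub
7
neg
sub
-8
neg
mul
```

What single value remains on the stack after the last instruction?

184

3   : [3]
10  : [3, 10]
mod : [3]
-13 : [3, -13]
sub : [16]
7   : [16, 7]
neg : [16, -7]
sub : [23]
-8  : [23, -8]
neg : [23, 8]
mul : [184]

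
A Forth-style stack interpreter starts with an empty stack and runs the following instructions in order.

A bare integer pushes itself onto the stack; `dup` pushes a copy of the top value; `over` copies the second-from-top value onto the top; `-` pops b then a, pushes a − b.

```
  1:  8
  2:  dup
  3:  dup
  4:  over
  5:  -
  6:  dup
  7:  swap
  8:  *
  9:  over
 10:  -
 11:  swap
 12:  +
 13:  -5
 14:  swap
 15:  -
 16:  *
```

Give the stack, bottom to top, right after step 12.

[8, 0]

8    → 8
dup  → 8 8
dup  → 8 8 8
over → 8 8 8 8
-    → 8 8 0
dup  → 8 8 0 0
swap → 8 8 0 0
*    → 8 8 0
over → 8 8 0 8
-    → 8 8 -8
swap → 8 -8 8
+    → 8 0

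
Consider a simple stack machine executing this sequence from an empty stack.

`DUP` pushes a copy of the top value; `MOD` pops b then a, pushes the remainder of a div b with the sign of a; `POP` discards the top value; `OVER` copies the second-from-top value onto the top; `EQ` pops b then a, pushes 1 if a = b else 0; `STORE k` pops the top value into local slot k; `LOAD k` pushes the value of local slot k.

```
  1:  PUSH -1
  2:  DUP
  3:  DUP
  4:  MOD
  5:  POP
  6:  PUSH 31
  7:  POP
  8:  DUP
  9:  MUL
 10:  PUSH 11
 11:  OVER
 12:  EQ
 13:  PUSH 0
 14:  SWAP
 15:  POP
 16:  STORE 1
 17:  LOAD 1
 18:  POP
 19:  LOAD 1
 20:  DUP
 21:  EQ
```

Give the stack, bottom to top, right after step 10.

PUSH -1  [-1]
DUP      [-1, -1]
DUP      [-1, -1, -1]
MOD      [-1, 0]
POP      [-1]
PUSH 31  [-1, 31]
POP      [-1]
DUP      [-1, -1]
MUL      [1]
PUSH 11  [1, 11]

[1, 11]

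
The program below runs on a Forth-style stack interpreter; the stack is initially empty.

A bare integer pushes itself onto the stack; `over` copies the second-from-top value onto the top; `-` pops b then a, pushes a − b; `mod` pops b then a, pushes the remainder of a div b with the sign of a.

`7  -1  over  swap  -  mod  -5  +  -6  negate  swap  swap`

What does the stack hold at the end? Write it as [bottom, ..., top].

7      : [7]
-1     : [7, -1]
over   : [7, -1, 7]
swap   : [7, 7, -1]
-      : [7, 8]
mod    : [7]
-5     : [7, -5]
+      : [2]
-6     : [2, -6]
negate : [2, 6]
swap   : [6, 2]
swap   : [2, 6]

[2, 6]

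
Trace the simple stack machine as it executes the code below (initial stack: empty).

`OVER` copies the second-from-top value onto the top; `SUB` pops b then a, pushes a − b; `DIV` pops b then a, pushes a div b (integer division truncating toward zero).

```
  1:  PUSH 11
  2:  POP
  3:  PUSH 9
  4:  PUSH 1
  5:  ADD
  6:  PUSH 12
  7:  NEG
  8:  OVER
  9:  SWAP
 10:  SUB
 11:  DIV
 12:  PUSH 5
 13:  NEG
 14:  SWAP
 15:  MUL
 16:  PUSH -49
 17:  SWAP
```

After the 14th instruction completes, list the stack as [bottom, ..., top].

PUSH 11 -> 11
POP     -> (empty)
PUSH 9  -> 9
PUSH 1  -> 9 1
ADD     -> 10
PUSH 12 -> 10 12
NEG     -> 10 -12
OVER    -> 10 -12 10
SWAP    -> 10 10 -12
SUB     -> 10 22
DIV     -> 0
PUSH 5  -> 0 5
NEG     -> 0 -5
SWAP    -> -5 0

[-5, 0]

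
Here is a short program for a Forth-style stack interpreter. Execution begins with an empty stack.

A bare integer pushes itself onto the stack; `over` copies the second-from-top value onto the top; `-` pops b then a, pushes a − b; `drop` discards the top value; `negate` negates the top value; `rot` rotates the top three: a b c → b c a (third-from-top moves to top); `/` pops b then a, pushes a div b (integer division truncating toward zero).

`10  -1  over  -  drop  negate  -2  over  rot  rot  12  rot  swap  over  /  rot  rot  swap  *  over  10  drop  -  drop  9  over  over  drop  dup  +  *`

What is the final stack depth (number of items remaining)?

10     → [10]
-1     → [10, -1]
over   → [10, -1, 10]
-      → [10, -11]
drop   → [10]
negate → [-10]
-2     → [-10, -2]
over   → [-10, -2, -10]
rot    → [-2, -10, -10]
rot    → [-10, -10, -2]
12     → [-10, -10, -2, 12]
rot    → [-10, -2, 12, -10]
swap   → [-10, -2, -10, 12]
over   → [-10, -2, -10, 12, -10]
/      → [-10, -2, -10, -1]
rot    → [-10, -10, -1, -2]
rot    → [-10, -1, -2, -10]
swap   → [-10, -1, -10, -2]
*      → [-10, -1, 20]
over   → [-10, -1, 20, -1]
10     → [-10, -1, 20, -1, 10]
drop   → [-10, -1, 20, -1]
-      → [-10, -1, 21]
drop   → [-10, -1]
9      → [-10, -1, 9]
over   → [-10, -1, 9, -1]
over   → [-10, -1, 9, -1, 9]
drop   → [-10, -1, 9, -1]
dup    → [-10, -1, 9, -1, -1]
+      → [-10, -1, 9, -2]
*      → [-10, -1, -18]

3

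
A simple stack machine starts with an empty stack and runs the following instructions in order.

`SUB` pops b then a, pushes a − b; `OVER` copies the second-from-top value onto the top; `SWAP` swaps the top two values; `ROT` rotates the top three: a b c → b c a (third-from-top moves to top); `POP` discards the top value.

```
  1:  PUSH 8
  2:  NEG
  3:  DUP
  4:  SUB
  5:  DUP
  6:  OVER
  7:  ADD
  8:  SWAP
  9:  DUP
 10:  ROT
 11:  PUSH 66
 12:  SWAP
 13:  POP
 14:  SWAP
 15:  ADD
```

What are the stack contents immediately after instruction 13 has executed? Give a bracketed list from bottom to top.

[0, 0, 66]

PUSH 8  : 8
NEG     : -8
DUP     : -8 -8
SUB     : 0
DUP     : 0 0
OVER    : 0 0 0
ADD     : 0 0
SWAP    : 0 0
DUP     : 0 0 0
ROT     : 0 0 0
PUSH 66 : 0 0 0 66
SWAP    : 0 0 66 0
POP     : 0 0 66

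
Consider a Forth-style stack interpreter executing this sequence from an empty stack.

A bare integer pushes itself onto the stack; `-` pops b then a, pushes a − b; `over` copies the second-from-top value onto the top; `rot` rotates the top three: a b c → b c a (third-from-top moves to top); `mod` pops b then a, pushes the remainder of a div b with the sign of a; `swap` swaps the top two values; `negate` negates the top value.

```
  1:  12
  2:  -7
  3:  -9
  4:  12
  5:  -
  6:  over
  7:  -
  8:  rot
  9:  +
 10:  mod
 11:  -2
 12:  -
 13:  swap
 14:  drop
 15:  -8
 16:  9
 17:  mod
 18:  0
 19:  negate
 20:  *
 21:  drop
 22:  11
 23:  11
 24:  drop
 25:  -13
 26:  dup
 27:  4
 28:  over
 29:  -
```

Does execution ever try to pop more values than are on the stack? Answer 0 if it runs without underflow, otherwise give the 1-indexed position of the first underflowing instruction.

12    12
-7    12 -7
-9    12 -7 -9
12    12 -7 -9 12
-     12 -7 -21
over  12 -7 -21 -7
-     12 -7 -14
rot   -7 -14 12
+     -7 -2
mod   -1
-2    -1 -2
-     1
swap  — needs 2 operands, stack has 1 → underflow

13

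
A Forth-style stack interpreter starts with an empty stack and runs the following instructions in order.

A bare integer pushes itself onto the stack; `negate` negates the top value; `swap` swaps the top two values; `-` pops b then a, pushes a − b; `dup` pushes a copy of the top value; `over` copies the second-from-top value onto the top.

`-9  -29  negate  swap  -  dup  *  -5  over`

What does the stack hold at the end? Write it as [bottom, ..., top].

-9      [-9]
-29     [-9, -29]
negate  [-9, 29]
swap    [29, -9]
-       [38]
dup     [38, 38]
*       [1444]
-5      [1444, -5]
over    [1444, -5, 1444]

[1444, -5, 1444]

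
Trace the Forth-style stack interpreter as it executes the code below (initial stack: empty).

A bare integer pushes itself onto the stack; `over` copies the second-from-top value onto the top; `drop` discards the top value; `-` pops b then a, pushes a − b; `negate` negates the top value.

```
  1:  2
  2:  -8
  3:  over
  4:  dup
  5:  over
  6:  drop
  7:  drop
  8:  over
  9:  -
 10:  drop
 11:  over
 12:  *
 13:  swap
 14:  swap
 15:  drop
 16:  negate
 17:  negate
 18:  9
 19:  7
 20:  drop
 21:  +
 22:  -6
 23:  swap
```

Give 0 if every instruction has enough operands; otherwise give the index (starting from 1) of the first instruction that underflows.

0

2      -> 2
-8     -> 2 -8
over   -> 2 -8 2
dup    -> 2 -8 2 2
over   -> 2 -8 2 2 2
drop   -> 2 -8 2 2
drop   -> 2 -8 2
over   -> 2 -8 2 -8
-      -> 2 -8 10
drop   -> 2 -8
over   -> 2 -8 2
*      -> 2 -16
swap   -> -16 2
swap   -> 2 -16
drop   -> 2
negate -> -2
negate -> 2
9      -> 2 9
7      -> 2 9 7
drop   -> 2 9
+      -> 11
-6     -> 11 -6
swap   -> -6 11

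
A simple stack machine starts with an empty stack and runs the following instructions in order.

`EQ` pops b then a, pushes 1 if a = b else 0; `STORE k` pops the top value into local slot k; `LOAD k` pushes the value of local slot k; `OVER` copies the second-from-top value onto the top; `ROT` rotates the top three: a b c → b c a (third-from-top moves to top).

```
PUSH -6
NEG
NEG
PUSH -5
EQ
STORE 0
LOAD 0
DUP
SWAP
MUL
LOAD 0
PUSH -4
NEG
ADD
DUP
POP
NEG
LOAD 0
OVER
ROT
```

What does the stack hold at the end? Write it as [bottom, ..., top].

PUSH -6 → -6
NEG     → 6
NEG     → -6
PUSH -5 → -6 -5
EQ      → 0
STORE 0 → (empty)
LOAD 0  → 0
DUP     → 0 0
SWAP    → 0 0
MUL     → 0
LOAD 0  → 0 0
PUSH -4 → 0 0 -4
NEG     → 0 0 4
ADD     → 0 4
DUP     → 0 4 4
POP     → 0 4
NEG     → 0 -4
LOAD 0  → 0 -4 0
OVER    → 0 -4 0 -4
ROT     → 0 0 -4 -4

[0, 0, -4, -4]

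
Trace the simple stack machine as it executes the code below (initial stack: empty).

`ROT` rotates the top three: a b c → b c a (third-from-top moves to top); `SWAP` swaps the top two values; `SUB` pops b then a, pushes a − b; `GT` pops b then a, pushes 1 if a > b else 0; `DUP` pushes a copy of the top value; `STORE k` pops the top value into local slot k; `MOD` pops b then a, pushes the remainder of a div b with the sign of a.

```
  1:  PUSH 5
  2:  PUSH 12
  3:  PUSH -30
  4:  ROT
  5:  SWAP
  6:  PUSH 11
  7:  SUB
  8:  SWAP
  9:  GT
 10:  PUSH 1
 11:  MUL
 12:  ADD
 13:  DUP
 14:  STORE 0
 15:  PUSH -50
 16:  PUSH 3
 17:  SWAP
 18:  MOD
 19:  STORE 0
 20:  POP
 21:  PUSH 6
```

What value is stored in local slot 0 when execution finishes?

PUSH 5   → [5]
PUSH 12  → [5, 12]
PUSH -30 → [5, 12, -30]
ROT      → [12, -30, 5]
SWAP     → [12, 5, -30]
PUSH 11  → [12, 5, -30, 11]
SUB      → [12, 5, -41]
SWAP     → [12, -41, 5]
GT       → [12, 0]
PUSH 1   → [12, 0, 1]
MUL      → [12, 0]
ADD      → [12]
DUP      → [12, 12]
STORE 0  → [12]
PUSH -50 → [12, -50]
PUSH 3   → [12, -50, 3]
SWAP     → [12, 3, -50]
MOD      → [12, 3]
STORE 0  → [12]
POP      → []
PUSH 6   → [6]

3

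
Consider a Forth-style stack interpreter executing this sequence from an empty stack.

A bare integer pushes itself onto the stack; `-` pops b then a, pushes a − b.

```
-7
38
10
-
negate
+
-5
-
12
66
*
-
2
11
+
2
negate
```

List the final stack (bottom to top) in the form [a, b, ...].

[-822, 13, -2]

-7      -7
38      -7 38
10      -7 38 10
-       -7 28
negate  -7 -28
+       -35
-5      -35 -5
-       -30
12      -30 12
66      -30 12 66
*       -30 792
-       -822
2       -822 2
11      -822 2 11
+       -822 13
2       -822 13 2
negate  -822 13 -2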